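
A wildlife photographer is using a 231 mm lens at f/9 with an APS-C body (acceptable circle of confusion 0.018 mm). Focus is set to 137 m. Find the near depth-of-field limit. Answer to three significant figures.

Hyperfocal distance H = f²/(N·c) + f = 231²/(9 × 0.018) + 231 = 53361/0.162 + 231 ≈ 329619.9 mm ≈ 329.6 m.
Near limit Dn = s·(H − f)/(H + s − 2f) = 137000 × (329619.9 − 231) / (329619.9 + 137000 − 2 × 231) = 137000 × 329388.9 / 466157.9 ≈ 96805 mm ≈ 96.8 m.

96.8 m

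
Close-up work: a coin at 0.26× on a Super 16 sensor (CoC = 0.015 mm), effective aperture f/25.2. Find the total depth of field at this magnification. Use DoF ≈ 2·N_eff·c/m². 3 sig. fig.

At magnification m, DoF ≈ 2·N_eff·c/m² = 2 × 25.2 × 0.015 / 0.26² = 0.756 / 0.0676 ≈ 11.2 mm.

11.2 mm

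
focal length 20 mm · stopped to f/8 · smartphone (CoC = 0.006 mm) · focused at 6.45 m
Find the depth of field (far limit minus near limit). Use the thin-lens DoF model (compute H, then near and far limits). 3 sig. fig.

24.6 m

Hyperfocal distance H = f²/(N·c) + f = 20²/(8 × 0.006) + 20 = 400/0.048 + 20 ≈ 8353.3 mm ≈ 8.353 m.
Near limit Dn = s·(H − f)/(H + s − 2f) = 6450 × (8353.3 − 20) / (8353.3 + 6450 − 2 × 20) = 6450 × 8333.3 / 14763.3 ≈ 3641 mm.
Far limit Df = s·(H − f)/(H − s) = 6450 × (8353.3 − 20) / (8353.3 − 6450) = 6450 × 8333.3 / 1903.3 ≈ 28240 mm.
Depth of field = Df − Dn = 28240 − 3641 ≈ 24599 mm ≈ 24.6 m.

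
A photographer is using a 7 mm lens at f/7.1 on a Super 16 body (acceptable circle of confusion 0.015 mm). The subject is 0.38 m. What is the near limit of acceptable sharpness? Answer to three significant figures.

Hyperfocal distance H = f²/(N·c) + f = 7²/(7.1 × 0.015) + 7 = 49/0.1065 + 7 ≈ 467.1 mm ≈ 0.467 m.
Near limit Dn = s·(H − f)/(H + s − 2f) = 380 × (467.1 − 7) / (467.1 + 380 − 2 × 7) = 380 × 460.1 / 833.1 ≈ 209.86 mm.

210 mm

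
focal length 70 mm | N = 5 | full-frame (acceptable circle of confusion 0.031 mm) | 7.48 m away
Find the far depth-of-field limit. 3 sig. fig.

Hyperfocal distance H = f²/(N·c) + f = 70²/(5 × 0.031) + 70 = 4900/0.155 + 70 ≈ 31682.9 mm ≈ 31.68 m.
Far limit Df = s·(H − f)/(H − s) = 7480 × (31682.9 − 70) / (31682.9 − 7480) = 7480 × 31612.9 / 24202.9 ≈ 9770.1 mm ≈ 9.77 m.

9.77 m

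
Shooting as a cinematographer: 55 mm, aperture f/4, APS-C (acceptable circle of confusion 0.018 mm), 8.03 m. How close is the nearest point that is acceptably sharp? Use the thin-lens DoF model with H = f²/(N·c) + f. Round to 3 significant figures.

Hyperfocal distance H = f²/(N·c) + f = 55²/(4 × 0.018) + 55 = 3025/0.072 + 55 ≈ 42068.9 mm ≈ 42.07 m.
Near limit Dn = s·(H − f)/(H + s − 2f) = 8030 × (42068.9 − 55) / (42068.9 + 8030 − 2 × 55) = 8030 × 42013.9 / 49988.9 ≈ 6748.9 mm ≈ 6.75 m.

6.75 m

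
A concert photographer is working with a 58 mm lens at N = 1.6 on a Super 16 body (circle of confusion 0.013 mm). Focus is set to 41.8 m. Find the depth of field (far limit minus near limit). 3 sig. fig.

23.1 m

Hyperfocal distance H = f²/(N·c) + f = 58²/(1.6 × 0.013) + 58 = 3364/0.0208 + 58 ≈ 161788.8 mm ≈ 161.8 m.
Near limit Dn = s·(H − f)/(H + s − 2f) = 41800 × (161788.8 − 58) / (161788.8 + 41800 − 2 × 58) = 41800 × 161730.8 / 203472.8 ≈ 33225 mm.
Far limit Df = s·(H − f)/(H − s) = 41800 × (161788.8 − 58) / (161788.8 − 41800) = 41800 × 161730.8 / 119988.8 ≈ 56341 mm.
Depth of field = Df − Dn = 56341 − 33225 ≈ 23116 mm ≈ 23.1 m.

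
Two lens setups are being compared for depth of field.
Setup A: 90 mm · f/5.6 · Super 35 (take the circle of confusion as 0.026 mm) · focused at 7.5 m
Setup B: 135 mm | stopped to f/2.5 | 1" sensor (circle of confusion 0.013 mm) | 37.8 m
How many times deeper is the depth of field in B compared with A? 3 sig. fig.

2.51

Setup A: H = 90²/(5.6×0.026) + 90 ≈ 55721.9 mm; DoF = Df − Dn = 8652.5 − 6618.4 ≈ 2034.1 mm.
Setup B: H = 135²/(2.5×0.013) + 135 ≈ 560904.2 mm; DoF = Df − Dn = 40521.7 − 35420.9 ≈ 5100.8 mm.
Ratio = 5100.8 / 2034.1 ≈ 2.51.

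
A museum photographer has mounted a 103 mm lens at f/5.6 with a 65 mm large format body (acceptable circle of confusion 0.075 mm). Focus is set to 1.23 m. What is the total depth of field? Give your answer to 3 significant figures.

110 mm

Hyperfocal distance H = f²/(N·c) + f = 103²/(5.6 × 0.075) + 103 = 10609/0.42 + 103 ≈ 25362.5 mm ≈ 25.36 m.
Near limit Dn = s·(H − f)/(H + s − 2f) = 1230 × (25362.5 − 103) / (25362.5 + 1230 − 2 × 103) = 1230 × 25259.5 / 26386.5 ≈ 1177.47 mm.
Far limit Df = s·(H − f)/(H − s) = 1230 × (25362.5 − 103) / (25362.5 − 1230) = 1230 × 25259.5 / 24132.5 ≈ 1287.44 mm.
Depth of field = Df − Dn = 1287.44 − 1177.47 ≈ 109.97 mm.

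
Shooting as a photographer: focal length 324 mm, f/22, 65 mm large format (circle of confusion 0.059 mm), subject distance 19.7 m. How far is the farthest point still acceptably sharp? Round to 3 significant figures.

25.9 m

Hyperfocal distance H = f²/(N·c) + f = 324²/(22 × 0.059) + 324 = 104976/1.298 + 324 ≈ 81199.2 mm ≈ 81.20 m.
Far limit Df = s·(H − f)/(H − s) = 19700 × (81199.2 − 324) / (81199.2 − 19700) = 19700 × 80875.2 / 61499.2 ≈ 25907 mm ≈ 25.9 m.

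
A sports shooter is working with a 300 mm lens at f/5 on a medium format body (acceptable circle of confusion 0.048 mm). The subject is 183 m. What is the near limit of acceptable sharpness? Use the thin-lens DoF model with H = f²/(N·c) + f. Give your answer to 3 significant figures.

Hyperfocal distance H = f²/(N·c) + f = 300²/(5 × 0.048) + 300 = 90000/0.24 + 300 ≈ 375300.0 mm ≈ 375.3 m.
Near limit Dn = s·(H − f)/(H + s − 2f) = 183000 × (375300.0 − 300) / (375300.0 + 183000 − 2 × 300) = 183000 × 375000.0 / 557700.0 ≈ 123050 mm ≈ 123 m.

123 m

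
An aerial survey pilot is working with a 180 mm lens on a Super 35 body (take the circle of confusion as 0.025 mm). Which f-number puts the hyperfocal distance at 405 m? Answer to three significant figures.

Rearrange H = f²/(N·c) + f for N: N = f² / ((H − f)·c).
N = 180² / ((405000 − 180) × 0.025) = 32400 / 10120 ≈ 3.20.

f/3.20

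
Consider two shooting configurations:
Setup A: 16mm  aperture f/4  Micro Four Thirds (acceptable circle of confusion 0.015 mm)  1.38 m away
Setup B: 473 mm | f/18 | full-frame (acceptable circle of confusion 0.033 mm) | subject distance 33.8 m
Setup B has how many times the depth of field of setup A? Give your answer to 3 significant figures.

6.13

Setup A: H = 16²/(4×0.015) + 16 ≈ 4282.7 mm; DoF = Df − Dn = 2028.48 − 1045.70 ≈ 982.78 mm.
Setup B: H = 473²/(18×0.033) + 473 ≈ 377121.1 mm; DoF = Df − Dn = 37081.0 − 31052.4 ≈ 6028.6 mm.
Ratio = 6028.6 / 982.78 ≈ 6.13.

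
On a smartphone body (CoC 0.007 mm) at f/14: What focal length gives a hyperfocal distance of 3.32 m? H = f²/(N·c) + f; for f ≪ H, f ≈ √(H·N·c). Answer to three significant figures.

From H = f²/(N·c) + f, with f ≪ H: f ≈ √(H·N·c) = √(3320 × 14 × 0.007) = √325.36 ≈ 18.04 mm.
The +f correction barely moves this — solving exactly, f² + N·c·f − N·c·H = 0 ⇒ f = (−N·c + √((N·c)² + 4·N·c·H))/2 = (−0.098 + √1301.4)/2 ≈ 17.989 mm, so f ≈ 18.0 mm.

18.0 mm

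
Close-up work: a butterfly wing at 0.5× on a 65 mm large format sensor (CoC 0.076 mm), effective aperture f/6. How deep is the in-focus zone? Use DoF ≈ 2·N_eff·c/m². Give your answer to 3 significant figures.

3.65 mm

At magnification m, DoF ≈ 2·N_eff·c/m² = 2 × 6 × 0.076 / 0.5² = 0.912 / 0.25 ≈ 3.65 mm.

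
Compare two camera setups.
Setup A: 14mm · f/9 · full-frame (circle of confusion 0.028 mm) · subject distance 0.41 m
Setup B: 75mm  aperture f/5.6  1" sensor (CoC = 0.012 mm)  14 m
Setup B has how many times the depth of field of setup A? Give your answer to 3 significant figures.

Setup A: H = 14²/(9×0.028) + 14 ≈ 791.8 mm; DoF = Df − Dn = 835.27 − 271.68 ≈ 563.59 mm.
Setup B: H = 75²/(5.6×0.012) + 75 ≈ 83780.4 mm; DoF = Df − Dn = 16793.8 − 12003.2 ≈ 4790.6 mm.
Ratio = 4790.6 / 563.59 ≈ 8.50.

8.50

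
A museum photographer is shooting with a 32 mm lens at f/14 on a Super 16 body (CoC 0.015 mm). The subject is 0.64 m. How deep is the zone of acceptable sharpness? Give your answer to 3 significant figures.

Hyperfocal distance H = f²/(N·c) + f = 32²/(14 × 0.015) + 32 = 1024/0.21 + 32 ≈ 4908.2 mm ≈ 4.908 m.
Near limit Dn = s·(H − f)/(H + s − 2f) = 640 × (4908.2 − 32) / (4908.2 + 640 − 2 × 32) = 640 × 4876.2 / 5484.2 ≈ 569.05 mm.
Far limit Df = s·(H − f)/(H − s) = 640 × (4908.2 − 32) / (4908.2 − 640) = 640 × 4876.2 / 4268.2 ≈ 731.17 mm.
Depth of field = Df − Dn = 731.17 − 569.05 ≈ 162.12 mm.

162 mm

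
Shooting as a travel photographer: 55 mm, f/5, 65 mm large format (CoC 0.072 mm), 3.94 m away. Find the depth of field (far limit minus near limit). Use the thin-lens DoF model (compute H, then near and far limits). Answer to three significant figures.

Hyperfocal distance H = f²/(N·c) + f = 55²/(5 × 0.072) + 55 = 3025/0.36 + 55 ≈ 8457.8 mm ≈ 8.458 m.
Near limit Dn = s·(H − f)/(H + s − 2f) = 3940 × (8457.8 − 55) / (8457.8 + 3940 − 2 × 55) = 3940 × 8402.8 / 12287.8 ≈ 2694.3 mm.
Far limit Df = s·(H − f)/(H − s) = 3940 × (8457.8 − 55) / (8457.8 − 3940) = 3940 × 8402.8 / 4517.8 ≈ 7328.1 mm.
Depth of field = Df − Dn = 7328.1 − 2694.3 ≈ 4633.8 mm ≈ 4.63 m.

4.63 m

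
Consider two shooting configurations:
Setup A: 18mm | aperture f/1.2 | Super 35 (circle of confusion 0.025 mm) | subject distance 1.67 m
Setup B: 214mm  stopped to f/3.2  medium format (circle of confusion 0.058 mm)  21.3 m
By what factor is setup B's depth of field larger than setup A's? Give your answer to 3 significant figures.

Setup A: H = 18²/(1.2×0.025) + 18 ≈ 10818.0 mm; DoF = Df − Dn = 1971.58 − 1448.44 ≈ 523.14 mm.
Setup B: H = 214²/(3.2×0.058) + 214 ≈ 246959.7 mm; DoF = Df − Dn = 23290.3 − 19623.1 ≈ 3667.2 mm.
Ratio = 3667.2 / 523.14 ≈ 7.01.

7.01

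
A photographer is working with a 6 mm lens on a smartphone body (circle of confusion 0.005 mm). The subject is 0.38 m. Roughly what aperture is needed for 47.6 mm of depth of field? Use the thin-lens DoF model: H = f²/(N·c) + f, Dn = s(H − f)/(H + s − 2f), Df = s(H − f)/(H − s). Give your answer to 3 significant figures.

Write h = H − f = f²/(N·c). The thin-lens limits are Dn = s·h/(h + (s−f)) and Df = s·h/(h − (s−f)), so DoF = Df − Dn = 2·s·(s−f)·h / (h² − (s−f)²).
That is a quadratic in h: DoF·h² − 2·s·(s−f)·h − DoF·(s−f)² = 0 ⇒ h = (s−f)·(s + √(s² + DoF²)) / DoF = 374 × (380 + √(380² + 47.6²)) / 47.6 = 374 × (380 + 382.970) / 47.6 ≈ 5994.8 mm.
Then N = f²/(c·h) = 6² / (0.005 × 5994.8) = 36 / 29.974 ≈ 1.20.

f/1.20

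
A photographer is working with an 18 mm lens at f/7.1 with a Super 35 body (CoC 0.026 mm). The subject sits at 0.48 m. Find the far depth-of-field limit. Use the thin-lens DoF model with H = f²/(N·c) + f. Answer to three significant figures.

0.651 m

Hyperfocal distance H = f²/(N·c) + f = 18²/(7.1 × 0.026) + 18 = 324/0.1846 + 18 ≈ 1773.1 mm ≈ 1.773 m.
Far limit Df = s·(H − f)/(H − s) = 480 × (1773.1 − 18) / (1773.1 − 480) = 480 × 1755.1 / 1293.1 ≈ 651.49 mm ≈ 0.651 m.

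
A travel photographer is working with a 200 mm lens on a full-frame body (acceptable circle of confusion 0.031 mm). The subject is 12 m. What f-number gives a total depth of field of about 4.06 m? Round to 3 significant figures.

Write h = H − f = f²/(N·c). The thin-lens limits are Dn = s·h/(h + (s−f)) and Df = s·h/(h − (s−f)), so DoF = Df − Dn = 2·s·(s−f)·h / (h² − (s−f)²).
That is a quadratic in h: DoF·h² − 2·s·(s−f)·h − DoF·(s−f)² = 0 ⇒ h = (s−f)·(s + √(s² + DoF²)) / DoF = 11800 × (12000 + √(12000² + 4060²)) / 4060 = 11800 × (12000 + 12668.2) / 4060 ≈ 71696 mm.
Then N = f²/(c·h) = 200² / (0.031 × 71696) = 40000 / 2222.6 ≈ 18.

f/18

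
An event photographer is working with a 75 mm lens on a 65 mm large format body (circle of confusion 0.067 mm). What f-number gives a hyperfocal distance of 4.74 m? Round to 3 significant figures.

f/18

Rearrange H = f²/(N·c) + f for N: N = f² / ((H − f)·c).
N = 75² / ((4740 − 75) × 0.067) = 5625 / 312.6 ≈ 18.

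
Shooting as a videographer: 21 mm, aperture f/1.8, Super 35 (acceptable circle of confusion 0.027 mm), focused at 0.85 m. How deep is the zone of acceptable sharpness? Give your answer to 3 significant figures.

157 mm

Hyperfocal distance H = f²/(N·c) + f = 21²/(1.8 × 0.027) + 21 = 441/0.0486 + 21 ≈ 9095.1 mm ≈ 9.095 m.
Near limit Dn = s·(H − f)/(H + s − 2f) = 850 × (9095.1 − 21) / (9095.1 + 850 − 2 × 21) = 850 × 9074.1 / 9903.1 ≈ 778.85 mm.
Far limit Df = s·(H − f)/(H − s) = 850 × (9095.1 − 21) / (9095.1 − 850) = 850 × 9074.1 / 8245.1 ≈ 935.46 mm.
Depth of field = Df − Dn = 935.46 − 778.85 ≈ 156.61 mm.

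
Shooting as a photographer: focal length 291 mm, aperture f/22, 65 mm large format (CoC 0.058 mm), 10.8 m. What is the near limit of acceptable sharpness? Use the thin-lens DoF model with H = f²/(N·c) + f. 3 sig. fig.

9.32 m

Hyperfocal distance H = f²/(N·c) + f = 291²/(22 × 0.058) + 291 = 84681/1.276 + 291 ≈ 66655.4 mm ≈ 66.66 m.
Near limit Dn = s·(H − f)/(H + s − 2f) = 10800 × (66655.4 − 291) / (66655.4 + 10800 − 2 × 291) = 10800 × 66364.4 / 76873.4 ≈ 9323.6 mm ≈ 9.32 m.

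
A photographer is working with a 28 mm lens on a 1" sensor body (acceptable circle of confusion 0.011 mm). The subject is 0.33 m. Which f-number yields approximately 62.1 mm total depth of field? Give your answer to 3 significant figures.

f/22

Write h = H − f = f²/(N·c). The thin-lens limits are Dn = s·h/(h + (s−f)) and Df = s·h/(h − (s−f)), so DoF = Df − Dn = 2·s·(s−f)·h / (h² − (s−f)²).
That is a quadratic in h: DoF·h² − 2·s·(s−f)·h − DoF·(s−f)² = 0 ⇒ h = (s−f)·(s + √(s² + DoF²)) / DoF = 302 × (330 + √(330² + 62.1²)) / 62.1 = 302 × (330 + 335.792) / 62.1 ≈ 3237.8 mm.
Then N = f²/(c·h) = 28² / (0.011 × 3237.8) = 784 / 35.616 ≈ 22.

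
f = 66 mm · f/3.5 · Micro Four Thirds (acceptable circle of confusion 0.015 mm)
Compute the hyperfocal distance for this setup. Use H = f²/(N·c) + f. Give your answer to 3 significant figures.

83.0 m

Hyperfocal distance H = f²/(N·c) + f = 66²/(3.5 × 0.015) + 66 = 4356/0.0525 + 66 ≈ 83037.4 mm ≈ 83.0 m.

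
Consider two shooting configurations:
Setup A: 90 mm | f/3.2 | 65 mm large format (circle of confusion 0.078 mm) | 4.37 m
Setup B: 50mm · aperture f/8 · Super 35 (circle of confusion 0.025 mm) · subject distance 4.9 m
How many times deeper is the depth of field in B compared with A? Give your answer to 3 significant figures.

Setup A: H = 90²/(3.2×0.078) + 90 ≈ 32541.9 mm; DoF = Df − Dn = 5033.9 − 3860.8 ≈ 1173.1 mm.
Setup B: H = 50²/(8×0.025) + 50 ≈ 12550.0 mm; DoF = Df − Dn = 8006.5 − 3530.3 ≈ 4476.2 mm.
Ratio = 4476.2 / 1173.1 ≈ 3.82.

3.82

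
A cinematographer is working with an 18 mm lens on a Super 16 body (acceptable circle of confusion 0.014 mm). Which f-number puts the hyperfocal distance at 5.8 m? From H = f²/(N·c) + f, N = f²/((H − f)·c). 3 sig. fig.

f/4

Rearrange H = f²/(N·c) + f for N: N = f² / ((H − f)·c).
N = 18² / ((5800 − 18) × 0.014) = 324 / 80.95 ≈ 4.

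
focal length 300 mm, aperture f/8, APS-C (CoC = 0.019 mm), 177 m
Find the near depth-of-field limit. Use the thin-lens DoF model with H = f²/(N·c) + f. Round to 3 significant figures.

Hyperfocal distance H = f²/(N·c) + f = 300²/(8 × 0.019) + 300 = 90000/0.152 + 300 ≈ 592405.3 mm ≈ 592.4 m.
Near limit Dn = s·(H − f)/(H + s − 2f) = 177000 × (592405.3 − 300) / (592405.3 + 177000 − 2 × 300) = 177000 × 592105.3 / 768805.3 ≈ 136319 mm ≈ 136 m.

136 m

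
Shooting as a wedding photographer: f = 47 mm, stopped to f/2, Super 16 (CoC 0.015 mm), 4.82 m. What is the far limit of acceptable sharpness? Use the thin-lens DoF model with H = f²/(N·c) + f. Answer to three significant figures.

Hyperfocal distance H = f²/(N·c) + f = 47²/(2 × 0.015) + 47 = 2209/0.03 + 47 ≈ 73680.3 mm ≈ 73.68 m.
Far limit Df = s·(H − f)/(H − s) = 4820 × (73680.3 − 47) / (73680.3 − 4820) = 4820 × 73633.3 / 68860.3 ≈ 5154.1 mm ≈ 5.15 m.

5.15 m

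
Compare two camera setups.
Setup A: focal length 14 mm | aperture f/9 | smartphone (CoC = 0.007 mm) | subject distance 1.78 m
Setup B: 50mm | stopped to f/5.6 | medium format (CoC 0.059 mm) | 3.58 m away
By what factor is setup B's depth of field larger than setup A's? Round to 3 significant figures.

1.43

Setup A: H = 14²/(9×0.007) + 14 ≈ 3125.1 mm; DoF = Df − Dn = 4117.0 − 1135.5 ≈ 2981.5 mm.
Setup B: H = 50²/(5.6×0.059) + 50 ≈ 7616.6 mm; DoF = Df − Dn = 6710.7 − 2441.1 ≈ 4269.6 mm.
Ratio = 4269.6 / 2981.5 ≈ 1.43.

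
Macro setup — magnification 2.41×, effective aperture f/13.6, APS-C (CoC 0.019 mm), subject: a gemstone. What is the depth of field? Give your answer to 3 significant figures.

At magnification m, DoF ≈ 2·N_eff·c/m² = 2 × 13.6 × 0.019 / 2.41² = 0.5168 / 5.808 ≈ 0.089 mm.

0.0890 mm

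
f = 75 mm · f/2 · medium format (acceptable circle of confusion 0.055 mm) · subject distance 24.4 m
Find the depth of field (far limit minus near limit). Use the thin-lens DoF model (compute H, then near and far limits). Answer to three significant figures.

Hyperfocal distance H = f²/(N·c) + f = 75²/(2 × 0.055) + 75 = 5625/0.11 + 75 ≈ 51211.4 mm ≈ 51.21 m.
Near limit Dn = s·(H − f)/(H + s − 2f) = 24400 × (51211.4 − 75) / (51211.4 + 24400 − 2 × 75) = 24400 × 51136.4 / 75461.4 ≈ 16535 mm.
Far limit Df = s·(H − f)/(H − s) = 24400 × (51211.4 − 75) / (51211.4 − 24400) = 24400 × 51136.4 / 26811.4 ≈ 46537 mm.
Depth of field = Df − Dn = 46537 − 16535 ≈ 30002 mm ≈ 30.0 m.

30.0 m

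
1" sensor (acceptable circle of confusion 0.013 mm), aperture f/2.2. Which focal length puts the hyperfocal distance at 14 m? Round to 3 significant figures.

From H = f²/(N·c) + f, with f ≪ H: f ≈ √(H·N·c) = √(14000 × 2.2 × 0.013) = √400.40 ≈ 20.01 mm.
The +f correction barely moves this — solving exactly, f² + N·c·f − N·c·H = 0 ⇒ f = (−N·c + √((N·c)² + 4·N·c·H))/2 = (−0.0286 + √1601.6)/2 ≈ 19.996 mm, so f ≈ 20.0 mm.

20.0 mm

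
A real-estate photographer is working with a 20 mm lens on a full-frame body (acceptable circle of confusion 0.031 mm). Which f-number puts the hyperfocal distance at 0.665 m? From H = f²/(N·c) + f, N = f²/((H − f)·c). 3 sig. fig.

Rearrange H = f²/(N·c) + f for N: N = f² / ((H − f)·c).
N = 20² / ((665 − 20) × 0.031) = 400 / 20.00 ≈ 20.

f/20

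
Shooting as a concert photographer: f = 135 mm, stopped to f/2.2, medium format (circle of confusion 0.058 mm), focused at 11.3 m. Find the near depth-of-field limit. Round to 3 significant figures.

10.5 m

Hyperfocal distance H = f²/(N·c) + f = 135²/(2.2 × 0.058) + 135 = 18225/0.1276 + 135 ≈ 142964.2 mm ≈ 143.0 m.
Near limit Dn = s·(H − f)/(H + s − 2f) = 11300 × (142964.2 − 135) / (142964.2 + 11300 − 2 × 135) = 11300 × 142829.2 / 153994.2 ≈ 10481 mm ≈ 10.5 m.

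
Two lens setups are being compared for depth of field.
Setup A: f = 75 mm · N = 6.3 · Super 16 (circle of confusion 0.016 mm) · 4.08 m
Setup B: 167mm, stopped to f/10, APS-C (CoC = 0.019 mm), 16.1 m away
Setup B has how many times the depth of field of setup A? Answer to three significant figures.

Setup A: H = 75²/(6.3×0.016) + 75 ≈ 55878.6 mm; DoF = Df − Dn = 4395.46 − 3806.79 ≈ 588.67 mm.
Setup B: H = 167²/(10×0.019) + 167 ≈ 146951.2 mm; DoF = Df − Dn = 18060.4 − 14523.5 ≈ 3536.9 mm.
Ratio = 3536.9 / 588.67 ≈ 6.01.

6.01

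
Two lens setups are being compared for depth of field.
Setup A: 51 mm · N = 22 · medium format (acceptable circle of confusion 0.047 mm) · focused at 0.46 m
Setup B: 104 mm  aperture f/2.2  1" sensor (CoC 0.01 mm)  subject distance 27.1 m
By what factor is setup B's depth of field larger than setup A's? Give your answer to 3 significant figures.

Setup A: H = 51²/(22×0.047) + 51 ≈ 2566.5 mm; DoF = Df − Dn = 549.32 − 395.67 ≈ 153.65 mm.
Setup B: H = 104²/(2.2×0.01) + 104 ≈ 491740.4 mm; DoF = Df − Dn = 28674.5 − 25689.4 ≈ 2985.1 mm.
Ratio = 2985.1 / 153.65 ≈ 19.4.

19.4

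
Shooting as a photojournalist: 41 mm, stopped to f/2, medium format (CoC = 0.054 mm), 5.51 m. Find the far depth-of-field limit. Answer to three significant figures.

Hyperfocal distance H = f²/(N·c) + f = 41²/(2 × 0.054) + 41 = 1681/0.108 + 41 ≈ 15605.8 mm ≈ 15.61 m.
Far limit Df = s·(H − f)/(H − s) = 5510 × (15605.8 − 41) / (15605.8 − 5510) = 5510 × 15564.8 / 10095.8 ≈ 8494.8 mm ≈ 8.49 m.

8.49 m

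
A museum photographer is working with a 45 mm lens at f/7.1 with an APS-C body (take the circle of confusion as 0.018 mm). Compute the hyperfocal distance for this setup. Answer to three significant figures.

Hyperfocal distance H = f²/(N·c) + f = 45²/(7.1 × 0.018) + 45 = 2025/0.1278 + 45 ≈ 15890.1 mm ≈ 15.9 m.

15.9 m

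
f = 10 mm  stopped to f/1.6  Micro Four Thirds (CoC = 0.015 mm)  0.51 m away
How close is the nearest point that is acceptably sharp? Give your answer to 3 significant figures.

Hyperfocal distance H = f²/(N·c) + f = 10²/(1.6 × 0.015) + 10 = 100/0.024 + 10 ≈ 4176.7 mm ≈ 4.177 m.
Near limit Dn = s·(H − f)/(H + s − 2f) = 510 × (4176.7 − 10) / (4176.7 + 510 − 2 × 10) = 510 × 4166.7 / 4666.7 ≈ 455.36 mm.

455 mm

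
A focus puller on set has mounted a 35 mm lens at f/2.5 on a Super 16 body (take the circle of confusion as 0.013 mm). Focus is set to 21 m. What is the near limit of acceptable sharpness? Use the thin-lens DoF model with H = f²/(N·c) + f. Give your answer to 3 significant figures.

13.5 m

Hyperfocal distance H = f²/(N·c) + f = 35²/(2.5 × 0.013) + 35 = 1225/0.0325 + 35 ≈ 37727.3 mm ≈ 37.73 m.
Near limit Dn = s·(H − f)/(H + s − 2f) = 21000 × (37727.3 − 35) / (37727.3 + 21000 − 2 × 35) = 21000 × 37692.3 / 58657.3 ≈ 13494 mm ≈ 13.5 m.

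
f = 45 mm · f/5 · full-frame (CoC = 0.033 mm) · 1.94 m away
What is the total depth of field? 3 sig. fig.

Hyperfocal distance H = f²/(N·c) + f = 45²/(5 × 0.033) + 45 = 2025/0.165 + 45 ≈ 12317.7 mm ≈ 12.32 m.
Near limit Dn = s·(H − f)/(H + s − 2f) = 1940 × (12317.7 − 45) / (12317.7 + 1940 − 2 × 45) = 1940 × 12272.7 / 14167.7 ≈ 1680.52 mm.
Far limit Df = s·(H − f)/(H − s) = 1940 × (12317.7 − 45) / (12317.7 − 1940) = 1940 × 12272.7 / 10377.7 ≈ 2294.25 mm.
Depth of field = Df − Dn = 2294.25 − 1680.52 ≈ 613.73 mm ≈ 0.614 m.

0.614 m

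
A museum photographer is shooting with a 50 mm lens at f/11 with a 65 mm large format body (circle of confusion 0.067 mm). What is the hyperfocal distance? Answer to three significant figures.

3.44 m

Hyperfocal distance H = f²/(N·c) + f = 50²/(11 × 0.067) + 50 = 2500/0.737 + 50 ≈ 3442.1 mm ≈ 3.44 m.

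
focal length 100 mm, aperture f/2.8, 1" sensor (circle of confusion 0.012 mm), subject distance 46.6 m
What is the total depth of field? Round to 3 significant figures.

Hyperfocal distance H = f²/(N·c) + f = 100²/(2.8 × 0.012) + 100 = 10000/0.0336 + 100 ≈ 297719.0 mm ≈ 297.7 m.
Near limit Dn = s·(H − f)/(H + s − 2f) = 46600 × (297719.0 − 100) / (297719.0 + 46600 − 2 × 100) = 46600 × 297619.0 / 344119.0 ≈ 40303 mm.
Far limit Df = s·(H − f)/(H − s) = 46600 × (297719.0 − 100) / (297719.0 − 46600) = 46600 × 297619.0 / 251119.0 ≈ 55229 mm.
Depth of field = Df − Dn = 55229 − 40303 ≈ 14926 mm ≈ 14.9 m.

14.9 m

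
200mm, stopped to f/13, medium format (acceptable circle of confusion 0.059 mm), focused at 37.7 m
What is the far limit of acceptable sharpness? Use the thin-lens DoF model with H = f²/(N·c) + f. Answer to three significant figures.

Hyperfocal distance H = f²/(N·c) + f = 200²/(13 × 0.059) + 200 = 40000/0.767 + 200 ≈ 52351.2 mm ≈ 52.35 m.
Far limit Df = s·(H − f)/(H − s) = 37700 × (52351.2 − 200) / (52351.2 − 37700) = 37700 × 52151.2 / 14651.2 ≈ 134194 mm ≈ 134 m.

134 m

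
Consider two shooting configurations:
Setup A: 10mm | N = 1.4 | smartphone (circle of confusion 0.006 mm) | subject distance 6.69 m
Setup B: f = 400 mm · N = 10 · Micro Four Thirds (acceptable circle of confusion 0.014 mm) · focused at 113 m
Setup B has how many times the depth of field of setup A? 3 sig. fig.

2.05

Setup A: H = 10²/(1.4×0.006) + 10 ≈ 11914.8 mm; DoF = Df − Dn = 15243 − 4285 ≈ 10958 mm.
Setup B: H = 400²/(10×0.014) + 400 ≈ 1143257.1 mm; DoF = Df − Dn = 125350 − 102865 ≈ 22485 mm.
Ratio = 22485 / 10958 ≈ 2.05.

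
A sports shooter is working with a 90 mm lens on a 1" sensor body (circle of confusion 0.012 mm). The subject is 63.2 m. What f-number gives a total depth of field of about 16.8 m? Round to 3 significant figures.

f/1.40

Write h = H − f = f²/(N·c). The thin-lens limits are Dn = s·h/(h + (s−f)) and Df = s·h/(h − (s−f)), so DoF = Df − Dn = 2·s·(s−f)·h / (h² − (s−f)²).
That is a quadratic in h: DoF·h² − 2·s·(s−f)·h − DoF·(s−f)² = 0 ⇒ h = (s−f)·(s + √(s² + DoF²)) / DoF = 63110 × (63200 + √(63200² + 16800²)) / 16800 = 63110 × (63200 + 65394.8) / 16800 ≈ 483072 mm.
Then N = f²/(c·h) = 90² / (0.012 × 483072) = 8100 / 5796.9 ≈ 1.40.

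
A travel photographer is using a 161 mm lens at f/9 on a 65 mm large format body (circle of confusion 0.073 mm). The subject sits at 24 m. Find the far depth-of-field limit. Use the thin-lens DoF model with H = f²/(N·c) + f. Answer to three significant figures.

60.6 m

Hyperfocal distance H = f²/(N·c) + f = 161²/(9 × 0.073) + 161 = 25921/0.657 + 161 ≈ 39614.6 mm ≈ 39.61 m.
Far limit Df = s·(H − f)/(H − s) = 24000 × (39614.6 − 161) / (39614.6 − 24000) = 24000 × 39453.6 / 15614.6 ≈ 60641 mm ≈ 60.6 m.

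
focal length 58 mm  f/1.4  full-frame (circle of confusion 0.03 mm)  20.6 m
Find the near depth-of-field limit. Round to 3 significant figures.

16.4 m

Hyperfocal distance H = f²/(N·c) + f = 58²/(1.4 × 0.03) + 58 = 3364/0.042 + 58 ≈ 80153.2 mm ≈ 80.15 m.
Near limit Dn = s·(H − f)/(H + s − 2f) = 20600 × (80153.2 − 58) / (80153.2 + 20600 − 2 × 58) = 20600 × 80095.2 / 100637.2 ≈ 16395 mm ≈ 16.4 m.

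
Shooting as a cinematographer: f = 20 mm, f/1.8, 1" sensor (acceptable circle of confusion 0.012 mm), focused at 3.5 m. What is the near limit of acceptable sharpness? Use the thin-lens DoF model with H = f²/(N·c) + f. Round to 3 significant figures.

Hyperfocal distance H = f²/(N·c) + f = 20²/(1.8 × 0.012) + 20 = 400/0.0216 + 20 ≈ 18538.5 mm ≈ 18.54 m.
Near limit Dn = s·(H − f)/(H + s − 2f) = 3500 × (18538.5 − 20) / (18538.5 + 3500 − 2 × 20) = 3500 × 18518.5 / 21998.5 ≈ 2946.3 mm ≈ 2.95 m.

2.95 m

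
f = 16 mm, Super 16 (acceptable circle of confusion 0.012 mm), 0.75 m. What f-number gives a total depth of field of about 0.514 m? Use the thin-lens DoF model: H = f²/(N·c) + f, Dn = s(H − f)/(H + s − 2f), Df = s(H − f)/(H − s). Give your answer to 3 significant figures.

f/9

Write h = H − f = f²/(N·c). The thin-lens limits are Dn = s·h/(h + (s−f)) and Df = s·h/(h − (s−f)), so DoF = Df − Dn = 2·s·(s−f)·h / (h² − (s−f)²).
That is a quadratic in h: DoF·h² − 2·s·(s−f)·h − DoF·(s−f)² = 0 ⇒ h = (s−f)·(s + √(s² + DoF²)) / DoF = 734 × (750 + √(750² + 514²)) / 514 = 734 × (750 + 909.228) / 514 ≈ 2369.4 mm.
Then N = f²/(c·h) = 16² / (0.012 × 2369.4) = 256 / 28.433 ≈ 9.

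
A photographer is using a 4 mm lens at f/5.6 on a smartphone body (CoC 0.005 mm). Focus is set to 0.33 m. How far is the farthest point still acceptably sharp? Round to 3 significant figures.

0.768 m

Hyperfocal distance H = f²/(N·c) + f = 4²/(5.6 × 0.005) + 4 = 16/0.028 + 4 ≈ 575.4 mm ≈ 0.575 m.
Far limit Df = s·(H − f)/(H − s) = 330 × (575.4 − 4) / (575.4 − 330) = 330 × 571.4 / 245.4 ≈ 768.34 mm ≈ 0.768 m.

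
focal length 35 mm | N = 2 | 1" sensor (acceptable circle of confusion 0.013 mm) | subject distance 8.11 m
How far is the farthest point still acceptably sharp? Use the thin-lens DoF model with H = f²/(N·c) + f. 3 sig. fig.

Hyperfocal distance H = f²/(N·c) + f = 35²/(2 × 0.013) + 35 = 1225/0.026 + 35 ≈ 47150.4 mm ≈ 47.15 m.
Far limit Df = s·(H − f)/(H − s) = 8110 × (47150.4 − 35) / (47150.4 − 8110) = 8110 × 47115.4 / 39040.4 ≈ 9787.4 mm ≈ 9.79 m.

9.79 m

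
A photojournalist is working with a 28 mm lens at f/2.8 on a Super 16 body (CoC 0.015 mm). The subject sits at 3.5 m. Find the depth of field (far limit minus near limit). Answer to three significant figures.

1.35 m

Hyperfocal distance H = f²/(N·c) + f = 28²/(2.8 × 0.015) + 28 = 784/0.042 + 28 ≈ 18694.7 mm ≈ 18.69 m.
Near limit Dn = s·(H − f)/(H + s − 2f) = 3500 × (18694.7 − 28) / (18694.7 + 3500 − 2 × 28) = 3500 × 18666.7 / 22138.7 ≈ 2951.1 mm.
Far limit Df = s·(H − f)/(H − s) = 3500 × (18694.7 − 28) / (18694.7 − 3500) = 3500 × 18666.7 / 15194.7 ≈ 4299.8 mm.
Depth of field = Df − Dn = 4299.8 − 2951.1 ≈ 1348.7 mm ≈ 1.35 m.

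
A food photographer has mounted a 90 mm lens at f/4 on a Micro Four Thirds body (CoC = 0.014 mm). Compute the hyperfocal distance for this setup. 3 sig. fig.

145 m

Hyperfocal distance H = f²/(N·c) + f = 90²/(4 × 0.014) + 90 = 8100/0.056 + 90 ≈ 144732.9 mm ≈ 145 m.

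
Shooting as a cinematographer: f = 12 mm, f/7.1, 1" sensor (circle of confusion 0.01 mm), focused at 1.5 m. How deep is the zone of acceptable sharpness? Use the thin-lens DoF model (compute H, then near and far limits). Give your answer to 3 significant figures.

4.77 m

Hyperfocal distance H = f²/(N·c) + f = 12²/(7.1 × 0.01) + 12 = 144/0.071 + 12 ≈ 2040.2 mm ≈ 2.040 m.
Near limit Dn = s·(H − f)/(H + s − 2f) = 1500 × (2040.2 − 12) / (2040.2 + 1500 − 2 × 12) = 1500 × 2028.2 / 3516.2 ≈ 865.2 mm.
Far limit Df = s·(H − f)/(H − s) = 1500 × (2040.2 − 12) / (2040.2 − 1500) = 1500 × 2028.2 / 540.2 ≈ 5632.0 mm.
Depth of field = Df − Dn = 5632.0 − 865.2 ≈ 4766.8 mm ≈ 4.77 m.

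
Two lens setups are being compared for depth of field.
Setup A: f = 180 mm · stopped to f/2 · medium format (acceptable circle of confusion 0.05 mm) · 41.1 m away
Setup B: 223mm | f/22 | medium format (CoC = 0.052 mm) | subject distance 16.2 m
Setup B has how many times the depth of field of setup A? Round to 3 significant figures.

Setup A: H = 180²/(2×0.05) + 180 ≈ 324180.0 mm; DoF = Df − Dn = 47041 − 36491 ≈ 10550 mm.
Setup B: H = 223²/(22×0.052) + 223 ≈ 43692.4 mm; DoF = Df − Dn = 25615 − 11846 ≈ 13769 mm.
Ratio = 13769 / 10550 ≈ 1.31.

1.31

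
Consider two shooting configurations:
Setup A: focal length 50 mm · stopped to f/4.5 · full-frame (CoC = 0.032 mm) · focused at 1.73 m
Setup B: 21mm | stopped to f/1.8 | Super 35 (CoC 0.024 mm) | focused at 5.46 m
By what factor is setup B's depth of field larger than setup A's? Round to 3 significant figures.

Setup A: H = 50²/(4.5×0.032) + 50 ≈ 17411.1 mm; DoF = Df − Dn = 1915.34 − 1577.36 ≈ 337.98 mm.
Setup B: H = 21²/(1.8×0.024) + 21 ≈ 10229.3 mm; DoF = Df − Dn = 11686.6 − 3562.1 ≈ 8124.5 mm.
Ratio = 8124.5 / 337.98 ≈ 24.0.

24.0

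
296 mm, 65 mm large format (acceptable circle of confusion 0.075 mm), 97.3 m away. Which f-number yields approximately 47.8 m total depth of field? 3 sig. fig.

f/2.80

Write h = H − f = f²/(N·c). The thin-lens limits are Dn = s·h/(h + (s−f)) and Df = s·h/(h − (s−f)), so DoF = Df − Dn = 2·s·(s−f)·h / (h² − (s−f)²).
That is a quadratic in h: DoF·h² − 2·s·(s−f)·h − DoF·(s−f)² = 0 ⇒ h = (s−f)·(s + √(s² + DoF²)) / DoF = 97004 × (97300 + √(97300² + 47800²)) / 47800 = 97004 × (97300 + 108407) / 47800 ≈ 417457 mm.
Then N = f²/(c·h) = 296² / (0.075 × 417457) = 87616 / 31309 ≈ 2.80.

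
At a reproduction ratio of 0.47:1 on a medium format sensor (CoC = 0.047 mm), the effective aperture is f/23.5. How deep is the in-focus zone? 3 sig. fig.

At magnification m, DoF ≈ 2·N_eff·c/m² = 2 × 23.5 × 0.047 / 0.47² = 2.209 / 0.2209 ≈ 10 mm.

10.0 mm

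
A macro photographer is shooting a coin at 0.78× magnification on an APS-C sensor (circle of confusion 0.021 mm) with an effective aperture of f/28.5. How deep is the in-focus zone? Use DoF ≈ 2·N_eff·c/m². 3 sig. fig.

1.97 mm

At magnification m, DoF ≈ 2·N_eff·c/m² = 2 × 28.5 × 0.021 / 0.78² = 1.197 / 0.6084 ≈ 1.97 mm.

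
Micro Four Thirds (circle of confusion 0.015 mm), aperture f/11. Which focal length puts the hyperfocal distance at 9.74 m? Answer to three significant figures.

40.0 mm

From H = f²/(N·c) + f, with f ≪ H: f ≈ √(H·N·c) = √(9740 × 11 × 0.015) = √1607.1 ≈ 40.09 mm.
Exact: f² + N·c·f − N·c·H = 0 ⇒ f = (−N·c + √((N·c)² + 4·N·c·H))/2 = (−0.165 + √6428.4)/2 ≈ 40.006 mm ≈ 40.0 mm.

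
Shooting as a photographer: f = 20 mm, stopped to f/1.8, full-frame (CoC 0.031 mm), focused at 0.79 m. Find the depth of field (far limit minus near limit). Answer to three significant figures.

172 mm

Hyperfocal distance H = f²/(N·c) + f = 20²/(1.8 × 0.031) + 20 = 400/0.0558 + 20 ≈ 7188.5 mm ≈ 7.188 m.
Near limit Dn = s·(H − f)/(H + s − 2f) = 790 × (7188.5 − 20) / (7188.5 + 790 − 2 × 20) = 790 × 7168.5 / 7938.5 ≈ 713.37 mm.
Far limit Df = s·(H − f)/(H − s) = 790 × (7188.5 − 20) / (7188.5 − 790) = 790 × 7168.5 / 6398.5 ≈ 885.07 mm.
Depth of field = Df − Dn = 885.07 − 713.37 ≈ 171.70 mm.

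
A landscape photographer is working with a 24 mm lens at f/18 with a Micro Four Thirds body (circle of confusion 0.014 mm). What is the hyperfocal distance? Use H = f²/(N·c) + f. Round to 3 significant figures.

2.31 m

Hyperfocal distance H = f²/(N·c) + f = 24²/(18 × 0.014) + 24 = 576/0.252 + 24 ≈ 2309.7 mm ≈ 2.31 m.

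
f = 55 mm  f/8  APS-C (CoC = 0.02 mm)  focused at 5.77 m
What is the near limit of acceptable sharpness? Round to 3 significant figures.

Hyperfocal distance H = f²/(N·c) + f = 55²/(8 × 0.02) + 55 = 3025/0.16 + 55 ≈ 18961.2 mm ≈ 18.96 m.
Near limit Dn = s·(H − f)/(H + s − 2f) = 5770 × (18961.2 − 55) / (18961.2 + 5770 − 2 × 55) = 5770 × 18906.2 / 24621.2 ≈ 4430.7 mm ≈ 4.43 m.

4.43 m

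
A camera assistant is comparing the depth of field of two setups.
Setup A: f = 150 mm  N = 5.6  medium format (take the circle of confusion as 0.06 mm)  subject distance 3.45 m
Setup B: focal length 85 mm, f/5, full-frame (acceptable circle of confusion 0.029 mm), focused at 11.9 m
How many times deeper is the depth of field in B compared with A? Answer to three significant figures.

17.5

Setup A: H = 150²/(5.6×0.06) + 150 ≈ 67114.3 mm; DoF = Df − Dn = 3628.83 − 3287.97 ≈ 340.86 mm.
Setup B: H = 85²/(5×0.029) + 85 ≈ 49912.6 mm; DoF = Df − Dn = 15598.7 − 9619.1 ≈ 5979.6 mm.
Ratio = 5979.6 / 340.86 ≈ 17.5.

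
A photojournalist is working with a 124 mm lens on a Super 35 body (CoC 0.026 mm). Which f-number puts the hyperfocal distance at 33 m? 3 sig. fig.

Rearrange H = f²/(N·c) + f for N: N = f² / ((H − f)·c).
N = 124² / ((33000 − 124) × 0.026) = 15376 / 854.8 ≈ 18.

f/18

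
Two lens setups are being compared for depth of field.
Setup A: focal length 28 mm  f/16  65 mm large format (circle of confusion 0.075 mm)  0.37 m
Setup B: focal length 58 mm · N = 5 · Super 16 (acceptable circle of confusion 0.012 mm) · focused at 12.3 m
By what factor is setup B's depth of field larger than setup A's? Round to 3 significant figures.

Setup A: H = 28²/(16×0.075) + 28 ≈ 681.3 mm; DoF = Df − Dn = 776.45 − 242.87 ≈ 533.58 mm.
Setup B: H = 58²/(5×0.012) + 58 ≈ 56124.7 mm; DoF = Df − Dn = 15735.9 − 10095.6 ≈ 5640.3 mm.
Ratio = 5640.3 / 533.58 ≈ 10.6.

10.6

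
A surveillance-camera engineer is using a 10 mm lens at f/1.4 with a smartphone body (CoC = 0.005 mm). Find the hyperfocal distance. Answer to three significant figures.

14.3 m

Hyperfocal distance H = f²/(N·c) + f = 10²/(1.4 × 0.005) + 10 = 100/0.007 + 10 ≈ 14295.7 mm ≈ 14.3 m.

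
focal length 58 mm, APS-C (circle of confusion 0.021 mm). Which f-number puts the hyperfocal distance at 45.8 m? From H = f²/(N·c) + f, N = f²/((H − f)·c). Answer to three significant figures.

f/3.50

Rearrange H = f²/(N·c) + f for N: N = f² / ((H − f)·c).
N = 58² / ((45800 − 58) × 0.021) = 3364 / 960.6 ≈ 3.50.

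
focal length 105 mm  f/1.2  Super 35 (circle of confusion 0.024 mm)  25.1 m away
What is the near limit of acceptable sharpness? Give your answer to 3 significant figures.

23.6 m

Hyperfocal distance H = f²/(N·c) + f = 105²/(1.2 × 0.024) + 105 = 11025/0.0288 + 105 ≈ 382917.5 mm ≈ 382.9 m.
Near limit Dn = s·(H − f)/(H + s − 2f) = 25100 × (382917.5 − 105) / (382917.5 + 25100 − 2 × 105) = 25100 × 382812.5 / 407807.5 ≈ 23562 mm ≈ 23.6 m.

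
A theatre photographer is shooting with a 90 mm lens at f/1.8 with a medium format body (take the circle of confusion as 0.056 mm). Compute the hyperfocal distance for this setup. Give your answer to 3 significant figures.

Hyperfocal distance H = f²/(N·c) + f = 90²/(1.8 × 0.056) + 90 = 8100/0.1008 + 90 ≈ 80447.1 mm ≈ 80.4 m.

80.4 m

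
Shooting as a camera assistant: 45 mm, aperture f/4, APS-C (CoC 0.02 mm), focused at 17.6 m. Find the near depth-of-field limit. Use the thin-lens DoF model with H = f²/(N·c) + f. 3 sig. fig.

10.4 m

Hyperfocal distance H = f²/(N·c) + f = 45²/(4 × 0.02) + 45 = 2025/0.08 + 45 ≈ 25357.5 mm ≈ 25.36 m.
Near limit Dn = s·(H − f)/(H + s − 2f) = 17600 × (25357.5 − 45) / (25357.5 + 17600 − 2 × 45) = 17600 × 25312.5 / 42867.5 ≈ 10392 mm ≈ 10.4 m.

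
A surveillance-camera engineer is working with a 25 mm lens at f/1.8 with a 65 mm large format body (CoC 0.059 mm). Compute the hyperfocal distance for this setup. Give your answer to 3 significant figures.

Hyperfocal distance H = f²/(N·c) + f = 25²/(1.8 × 0.059) + 25 = 625/0.1062 + 25 ≈ 5910.1 mm ≈ 5.91 m.

5.91 m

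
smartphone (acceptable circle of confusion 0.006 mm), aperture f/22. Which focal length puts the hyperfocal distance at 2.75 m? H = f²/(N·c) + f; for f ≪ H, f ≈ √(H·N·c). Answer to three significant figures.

19.0 mm

From H = f²/(N·c) + f, with f ≪ H: f ≈ √(H·N·c) = √(2750 × 22 × 0.006) = √363.00 ≈ 19.05 mm.
Exact: f² + N·c·f − N·c·H = 0 ⇒ f = (−N·c + √((N·c)² + 4·N·c·H))/2 = (−0.132 + √1452.0)/2 ≈ 18.987 mm ≈ 19.0 mm.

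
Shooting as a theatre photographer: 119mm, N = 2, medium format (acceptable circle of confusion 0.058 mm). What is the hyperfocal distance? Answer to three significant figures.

122 m

Hyperfocal distance H = f²/(N·c) + f = 119²/(2 × 0.058) + 119 = 14161/0.116 + 119 ≈ 122196.6 mm ≈ 122 m.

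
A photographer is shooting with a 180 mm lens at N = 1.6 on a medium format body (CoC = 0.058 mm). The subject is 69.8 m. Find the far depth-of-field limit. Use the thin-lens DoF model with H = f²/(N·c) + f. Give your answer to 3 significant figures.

87.2 m

Hyperfocal distance H = f²/(N·c) + f = 180²/(1.6 × 0.058) + 180 = 32400/0.0928 + 180 ≈ 349317.9 mm ≈ 349.3 m.
Far limit Df = s·(H − f)/(H − s) = 69800 × (349317.9 − 180) / (349317.9 − 69800) = 69800 × 349137.9 / 279517.9 ≈ 87185 mm ≈ 87.2 m.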